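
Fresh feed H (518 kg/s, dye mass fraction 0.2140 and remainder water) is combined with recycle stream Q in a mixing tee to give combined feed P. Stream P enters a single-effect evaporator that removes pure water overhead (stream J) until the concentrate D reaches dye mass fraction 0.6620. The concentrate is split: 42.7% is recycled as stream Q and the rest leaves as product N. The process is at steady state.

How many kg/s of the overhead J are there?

Overall dye balance (none leaves overhead): dye in fresh feed = dye in product, i.e. 518×0.214 = (1−0.427)·D·0.662.
D = 110.85/(0.662×0.573) = 292.23 kg/s.
Recycle Q = 0.427×292.23 = 124.78 kg/s.
Combined feed P = 518 + 124.78 = 642.78 kg/s.
Overhead J = P − D = 642.78 − 292.23 = 350.55 kg/s.

350.5 kg/s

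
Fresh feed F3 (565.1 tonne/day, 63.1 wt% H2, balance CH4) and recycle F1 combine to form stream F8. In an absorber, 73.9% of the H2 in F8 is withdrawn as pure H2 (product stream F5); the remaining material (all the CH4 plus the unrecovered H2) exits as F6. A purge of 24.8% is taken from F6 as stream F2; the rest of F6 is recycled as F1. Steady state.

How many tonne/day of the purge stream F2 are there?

CH4 enters only via F3 and leaves only via the purge: 565.1×0.369 = 0.248×(CH4 in F6), and the absorber passes all CH4, so CH4 in F8 = CH4 in F6 = 840.81 tonne/day.
H2 in F8: m_A = 565.1×0.631 + (1−0.248)·(1−0.739)·m_A, so m_A = 356.58/0.8037 = 443.66 tonne/day.
F6 = (1−0.739)×443.66 + 840.81 = 956.61 tonne/day.
Purge F2 = 0.248×956.61 = 237.24 tonne/day.

237.2 tonne/day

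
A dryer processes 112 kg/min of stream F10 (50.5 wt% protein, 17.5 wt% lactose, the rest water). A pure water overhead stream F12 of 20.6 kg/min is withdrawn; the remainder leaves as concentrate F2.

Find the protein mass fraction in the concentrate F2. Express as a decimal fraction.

0.619

protein is not removed: 112×0.505 = 56.56 kg/min of protein enters F2.
Concentrate = 112 − 20.6 = 91.4 kg/min.
Mass fraction = 56.56/91.4 = 0.619.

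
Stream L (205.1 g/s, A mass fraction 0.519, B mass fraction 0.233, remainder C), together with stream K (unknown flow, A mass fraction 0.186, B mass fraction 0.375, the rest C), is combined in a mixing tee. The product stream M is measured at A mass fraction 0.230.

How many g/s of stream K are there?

1347 g/s

Let K be the unknown flow. Total out = 205.1 + K.
A balance: 106.45 + 0.186·K = 0.230·(205.1 + K)
(0.186 − 0.230)·K = 0.230×205.1 − 106.45 = -59.274
K = -59.274 / -0.044 = 1347.1 g/s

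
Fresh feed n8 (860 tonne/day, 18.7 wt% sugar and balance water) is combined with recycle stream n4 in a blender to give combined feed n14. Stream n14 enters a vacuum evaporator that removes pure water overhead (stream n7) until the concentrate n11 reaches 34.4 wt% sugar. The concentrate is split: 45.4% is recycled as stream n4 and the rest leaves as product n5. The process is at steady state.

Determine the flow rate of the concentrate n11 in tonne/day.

Overall sugar balance (none leaves overhead): sugar in fresh feed = sugar in product, i.e. 860×0.187 = (1−0.454)·n11·0.344.
n11 = 160.82/(0.344×0.546) = 856.23 tonne/day.

856.2 tonne/day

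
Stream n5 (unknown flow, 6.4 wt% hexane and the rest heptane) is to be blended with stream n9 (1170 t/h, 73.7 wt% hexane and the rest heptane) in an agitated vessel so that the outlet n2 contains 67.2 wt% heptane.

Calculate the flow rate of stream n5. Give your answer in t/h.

Let n5 be the unknown flow. Total out = 1170 + n5.
heptane balance: 307.71 + 0.936·n5 = 0.672·(1170 + n5)
(0.936 − 0.672)·n5 = 0.672×1170 − 307.71 = 478.53
n5 = 478.53 / 0.264 = 1812.6 t/h

1813 t/h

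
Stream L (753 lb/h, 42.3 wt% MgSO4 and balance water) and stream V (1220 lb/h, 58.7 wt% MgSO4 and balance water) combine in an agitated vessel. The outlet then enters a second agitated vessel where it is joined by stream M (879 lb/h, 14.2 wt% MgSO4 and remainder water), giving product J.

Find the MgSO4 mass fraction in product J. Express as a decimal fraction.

Overall, product flow = 2852 lb/h.
MgSO4 in = 753×0.423 + 1220×0.587 + 879×0.142 = 1159.5 lb/h.
MgSO4 fraction in J = 0.407.

0.407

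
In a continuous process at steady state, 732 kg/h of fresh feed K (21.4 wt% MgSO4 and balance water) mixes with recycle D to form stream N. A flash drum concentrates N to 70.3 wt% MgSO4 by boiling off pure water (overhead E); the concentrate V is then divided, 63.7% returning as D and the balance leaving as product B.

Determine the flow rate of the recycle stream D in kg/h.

Overall MgSO4 balance (none leaves overhead): MgSO4 in fresh feed = MgSO4 in product, i.e. 732×0.214 = (1−0.637)·V·0.703.
V = 156.65/(0.703×0.363) = 613.85 kg/h.
Recycle D = 0.637×613.85 = 391.02 kg/h.

391 kg/h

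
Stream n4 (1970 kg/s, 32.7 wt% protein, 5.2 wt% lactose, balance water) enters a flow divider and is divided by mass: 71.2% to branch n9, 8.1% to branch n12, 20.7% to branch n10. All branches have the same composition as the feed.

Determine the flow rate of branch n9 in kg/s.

Branch n9 flow = 0.712×1970 = 1402.6 kg/s.

1403 kg/s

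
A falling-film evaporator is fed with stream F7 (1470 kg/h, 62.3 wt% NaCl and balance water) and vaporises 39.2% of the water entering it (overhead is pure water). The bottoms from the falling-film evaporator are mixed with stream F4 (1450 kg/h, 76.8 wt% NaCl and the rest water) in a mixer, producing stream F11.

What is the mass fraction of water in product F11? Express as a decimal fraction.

Vapour removed = 0.392×0.377×1470 = 217.24 kg/h; concentrate = 1252.8 kg/h.
water reaching the mixer = 336.95 (from concentrate) + 1450×0.232 = 673.35 kg/h.
Product flow = 1252.8 + 1450 = 2702.8 kg/h; water fraction = 0.249.

0.249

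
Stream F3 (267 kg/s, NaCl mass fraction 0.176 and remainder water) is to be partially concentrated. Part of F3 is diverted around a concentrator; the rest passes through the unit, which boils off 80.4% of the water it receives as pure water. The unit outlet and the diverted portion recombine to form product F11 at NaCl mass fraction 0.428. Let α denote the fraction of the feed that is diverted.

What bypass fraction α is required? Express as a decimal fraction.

All 267×0.176 = 46.992 kg/s of NaCl reaches F11, so F11 = 46.992/0.428 = 109.79 kg/s and vapour = 157.21 kg/s.
The evaporator receives (1−α)·267 of feed at 0.824 water and removes 0.804 of that water:
0.804×0.824×(1−α)×267 = 157.21
(1−α) = 157.21/176.89 = 0.8887;  α = 0.1113.

0.111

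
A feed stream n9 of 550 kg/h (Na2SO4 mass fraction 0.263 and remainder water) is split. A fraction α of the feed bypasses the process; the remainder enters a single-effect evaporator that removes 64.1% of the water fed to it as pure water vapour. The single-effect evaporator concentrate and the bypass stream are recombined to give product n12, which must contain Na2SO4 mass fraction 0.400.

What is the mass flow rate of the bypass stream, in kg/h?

All 550×0.263 = 144.65 kg/h of Na2SO4 reaches n12, so n12 = 144.65/0.400 = 361.62 kg/h and vapour = 188.38 kg/h.
The evaporator receives (1−α)·550 of feed at 0.737 water and removes 0.641 of that water:
0.641×0.737×(1−α)×550 = 188.38
(1−α) = 188.38/259.83 = 0.7250;  α = 0.2750.
Bypass flow = 0.2750×550 = 151.25 kg/h.

151.3 kg/h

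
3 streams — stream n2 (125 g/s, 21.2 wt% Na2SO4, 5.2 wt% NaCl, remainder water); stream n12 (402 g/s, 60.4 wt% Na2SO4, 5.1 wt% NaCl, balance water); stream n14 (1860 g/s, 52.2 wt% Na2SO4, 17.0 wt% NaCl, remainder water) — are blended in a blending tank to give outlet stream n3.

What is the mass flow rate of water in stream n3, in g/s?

803.6 g/s

water out = water in = 125×0.736 + 402×0.345 + 1860×0.308 = 803.57 g/s.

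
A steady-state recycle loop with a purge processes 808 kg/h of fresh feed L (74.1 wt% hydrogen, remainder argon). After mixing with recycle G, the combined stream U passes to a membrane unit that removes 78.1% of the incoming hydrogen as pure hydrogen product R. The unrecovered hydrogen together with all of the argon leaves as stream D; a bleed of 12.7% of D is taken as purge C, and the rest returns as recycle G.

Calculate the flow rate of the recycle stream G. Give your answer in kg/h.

argon enters only via L and leaves only via the purge: 808×0.259 = 0.127×(argon in D), and the membrane unit passes all argon, so argon in U = argon in D = 1647.8 kg/h.
hydrogen in U: m_A = 808×0.741 + (1−0.127)·(1−0.781)·m_A, so m_A = 598.73/0.8088 = 740.26 kg/h.
D = (1−0.781)×740.26 + 1647.8 = 1809.9 kg/h.
Recycle G = (1−0.127)×1809.9 = 1580.1 kg/h.

1580 kg/h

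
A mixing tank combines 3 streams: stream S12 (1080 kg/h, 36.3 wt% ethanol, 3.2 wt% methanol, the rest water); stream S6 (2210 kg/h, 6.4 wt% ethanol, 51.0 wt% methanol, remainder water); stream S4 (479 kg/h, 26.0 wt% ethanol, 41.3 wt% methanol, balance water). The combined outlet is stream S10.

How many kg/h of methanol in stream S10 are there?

1359 kg/h

methanol out = methanol in = 1080×0.032 + 2210×0.510 + 479×0.413 = 1359.5 kg/h.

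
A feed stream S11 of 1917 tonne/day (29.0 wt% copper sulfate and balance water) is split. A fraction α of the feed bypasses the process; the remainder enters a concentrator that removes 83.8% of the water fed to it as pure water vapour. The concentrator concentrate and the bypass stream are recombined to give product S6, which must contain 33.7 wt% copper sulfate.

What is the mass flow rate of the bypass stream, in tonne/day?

All 1917×0.290 = 555.93 tonne/day of copper sulfate reaches S6, so S6 = 555.93/0.337 = 1649.6 tonne/day and vapour = 267.36 tonne/day.
The evaporator receives (1−α)·1917 of feed at 0.710 water and removes 0.838 of that water:
0.838×0.710×(1−α)×1917 = 267.36
(1−α) = 267.36/1140.6 = 0.2344;  α = 0.7656.
Bypass flow = 0.7656×1917 = 1467.6 tonne/day.

1468 tonne/day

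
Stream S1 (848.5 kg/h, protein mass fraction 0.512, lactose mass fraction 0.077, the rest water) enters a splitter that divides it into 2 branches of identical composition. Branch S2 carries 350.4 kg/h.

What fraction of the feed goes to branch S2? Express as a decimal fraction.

Fraction to S2 = 350.4/848.5 = 0.4130.

0.413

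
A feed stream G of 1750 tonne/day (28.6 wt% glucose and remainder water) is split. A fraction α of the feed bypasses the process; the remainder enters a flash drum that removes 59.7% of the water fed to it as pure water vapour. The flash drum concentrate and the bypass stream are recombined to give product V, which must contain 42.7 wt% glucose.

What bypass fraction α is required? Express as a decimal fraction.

0.225

All 1750×0.286 = 500.5 tonne/day of glucose reaches V, so V = 500.5/0.427 = 1172.1 tonne/day and vapour = 577.87 tonne/day.
The evaporator receives (1−α)·1750 of feed at 0.714 water and removes 0.597 of that water:
0.597×0.714×(1−α)×1750 = 577.87
(1−α) = 577.87/745.95 = 0.7747;  α = 0.2253.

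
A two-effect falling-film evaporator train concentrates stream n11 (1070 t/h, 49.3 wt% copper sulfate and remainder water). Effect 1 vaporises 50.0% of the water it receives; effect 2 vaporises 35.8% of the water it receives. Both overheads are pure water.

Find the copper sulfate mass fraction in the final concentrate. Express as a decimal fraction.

water in feed = 1070×0.507 = 542.49 t/h.
After stage 1: water left = (1−0.500)×542.49 = 271.25; stream total = 798.75 t/h.
After stage 2: water left = (1−0.358)×271.25 = 174.14; final concentrate = 701.65 t/h.
copper sulfate fraction = 527.51/701.65 = 0.7518.

0.7518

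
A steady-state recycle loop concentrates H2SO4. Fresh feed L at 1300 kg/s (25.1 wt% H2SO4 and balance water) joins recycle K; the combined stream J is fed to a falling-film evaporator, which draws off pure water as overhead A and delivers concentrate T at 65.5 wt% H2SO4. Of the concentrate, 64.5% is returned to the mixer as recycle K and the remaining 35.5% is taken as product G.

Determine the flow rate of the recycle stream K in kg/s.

Overall H2SO4 balance (none leaves overhead): H2SO4 in fresh feed = H2SO4 in product, i.e. 1300×0.251 = (1−0.645)·T·0.655.
T = 326.3/(0.655×0.355) = 1403.3 kg/s.
Recycle K = 0.645×1403.3 = 905.12 kg/s.

905.1 kg/s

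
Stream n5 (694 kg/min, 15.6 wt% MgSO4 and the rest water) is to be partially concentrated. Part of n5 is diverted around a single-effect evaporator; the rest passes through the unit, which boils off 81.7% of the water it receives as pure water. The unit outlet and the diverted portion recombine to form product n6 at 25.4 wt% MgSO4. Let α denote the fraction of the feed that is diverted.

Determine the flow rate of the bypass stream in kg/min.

305.7 kg/min

All 694×0.156 = 108.26 kg/min of MgSO4 reaches n6, so n6 = 108.26/0.254 = 426.24 kg/min and vapour = 267.76 kg/min.
The evaporator receives (1−α)·694 of feed at 0.844 water and removes 0.817 of that water:
0.817×0.844×(1−α)×694 = 267.76
(1−α) = 267.76/478.55 = 0.5595;  α = 0.4405.
Bypass flow = 0.4405×694 = 305.68 kg/min.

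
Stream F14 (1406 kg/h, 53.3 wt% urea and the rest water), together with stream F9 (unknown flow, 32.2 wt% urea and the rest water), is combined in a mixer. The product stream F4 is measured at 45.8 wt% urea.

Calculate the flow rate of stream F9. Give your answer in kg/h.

775.4 kg/h

Let F9 be the unknown flow. Total out = 1406 + F9.
urea balance: 749.4 + 0.322·F9 = 0.458·(1406 + F9)
(0.322 − 0.458)·F9 = 0.458×1406 − 749.4 = -105.45
F9 = -105.45 / -0.136 = 775.37 kg/h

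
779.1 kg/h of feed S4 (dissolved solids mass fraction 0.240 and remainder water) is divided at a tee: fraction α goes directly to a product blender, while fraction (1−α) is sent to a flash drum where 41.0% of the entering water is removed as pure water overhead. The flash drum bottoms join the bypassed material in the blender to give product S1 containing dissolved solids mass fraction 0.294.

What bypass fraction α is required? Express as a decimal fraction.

All 779.1×0.240 = 186.98 kg/h of dissolved solids reaches S1, so S1 = 186.98/0.294 = 636 kg/h and vapour = 143.1 kg/h.
The evaporator receives (1−α)·779.1 of feed at 0.760 water and removes 0.410 of that water:
0.410×0.760×(1−α)×779.1 = 143.1
(1−α) = 143.1/242.77 = 0.5895;  α = 0.4105.

0.411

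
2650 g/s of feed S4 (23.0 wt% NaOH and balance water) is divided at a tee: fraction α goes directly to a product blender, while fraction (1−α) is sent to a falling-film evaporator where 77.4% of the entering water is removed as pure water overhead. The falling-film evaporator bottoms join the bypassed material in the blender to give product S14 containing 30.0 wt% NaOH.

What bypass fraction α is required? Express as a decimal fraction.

All 2650×0.230 = 609.5 g/s of NaOH reaches S14, so S14 = 609.5/0.300 = 2031.7 g/s and vapour = 618.33 g/s.
The evaporator receives (1−α)·2650 of feed at 0.770 water and removes 0.774 of that water:
0.774×0.770×(1−α)×2650 = 618.33
(1−α) = 618.33/1579.3 = 0.3915;  α = 0.6085.

0.608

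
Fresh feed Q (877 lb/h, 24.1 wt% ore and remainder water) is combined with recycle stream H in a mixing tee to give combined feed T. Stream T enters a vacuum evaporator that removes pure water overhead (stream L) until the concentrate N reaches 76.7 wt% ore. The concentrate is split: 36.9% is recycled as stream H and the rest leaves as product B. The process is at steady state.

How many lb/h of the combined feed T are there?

Overall ore balance (none leaves overhead): ore in fresh feed = ore in product, i.e. 877×0.241 = (1−0.369)·N·0.767.
N = 211.36/(0.767×0.631) = 436.71 lb/h.
Recycle H = 0.369×436.71 = 161.15 lb/h.
Combined feed T = 877 + 161.15 = 1038.1 lb/h.

1038 lb/h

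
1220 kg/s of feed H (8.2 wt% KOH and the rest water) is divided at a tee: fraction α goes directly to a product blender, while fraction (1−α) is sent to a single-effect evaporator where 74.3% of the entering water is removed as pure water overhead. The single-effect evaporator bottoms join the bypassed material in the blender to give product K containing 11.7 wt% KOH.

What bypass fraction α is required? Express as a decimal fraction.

All 1220×0.082 = 100.04 kg/s of KOH reaches K, so K = 100.04/0.117 = 855.04 kg/s and vapour = 364.96 kg/s.
The evaporator receives (1−α)·1220 of feed at 0.918 water and removes 0.743 of that water:
0.743×0.918×(1−α)×1220 = 364.96
(1−α) = 364.96/832.13 = 0.4386;  α = 0.5614.

0.561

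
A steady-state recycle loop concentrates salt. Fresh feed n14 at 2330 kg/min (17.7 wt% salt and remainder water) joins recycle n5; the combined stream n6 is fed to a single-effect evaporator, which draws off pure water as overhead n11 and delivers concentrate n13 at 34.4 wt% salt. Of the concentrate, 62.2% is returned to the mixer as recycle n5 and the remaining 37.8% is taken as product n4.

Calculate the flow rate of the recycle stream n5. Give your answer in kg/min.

Overall salt balance (none leaves overhead): salt in fresh feed = salt in product, i.e. 2330×0.177 = (1−0.622)·n13·0.344.
n13 = 412.41/(0.344×0.378) = 3171.6 kg/min.
Recycle n5 = 0.622×3171.6 = 1972.7 kg/min.

1973 kg/min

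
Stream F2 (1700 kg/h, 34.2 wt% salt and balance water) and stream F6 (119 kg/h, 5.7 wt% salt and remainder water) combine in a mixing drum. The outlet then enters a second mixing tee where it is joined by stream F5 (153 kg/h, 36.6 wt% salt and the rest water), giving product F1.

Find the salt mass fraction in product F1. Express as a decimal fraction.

Overall, product flow = 1972 kg/h.
salt in = 1700×0.342 + 119×0.057 + 153×0.366 = 644.18 kg/h.
salt fraction in F1 = 0.327.

0.327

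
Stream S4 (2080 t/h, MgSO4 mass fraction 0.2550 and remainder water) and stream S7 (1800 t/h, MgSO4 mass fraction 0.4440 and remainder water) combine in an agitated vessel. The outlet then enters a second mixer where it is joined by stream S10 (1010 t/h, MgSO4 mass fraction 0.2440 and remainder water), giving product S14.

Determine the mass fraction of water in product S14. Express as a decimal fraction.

Overall, product flow = 4890 t/h.
water in = 2080×0.745 + 1800×0.556 + 1010×0.756 = 3314 t/h.
water fraction in S14 = 0.6777.

0.6777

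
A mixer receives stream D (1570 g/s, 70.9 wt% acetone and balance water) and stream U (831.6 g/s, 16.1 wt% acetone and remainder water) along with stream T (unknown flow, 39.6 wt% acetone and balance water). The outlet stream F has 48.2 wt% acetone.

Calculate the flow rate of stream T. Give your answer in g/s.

Let T be the unknown flow. Total out = 2401.6 + T.
acetone balance: 1247 + 0.396·T = 0.482·(2401.6 + T)
(0.396 − 0.482)·T = 0.482×2401.6 − 1247 = -89.446
T = -89.446 / -0.086 = 1040.1 g/s

1040 g/s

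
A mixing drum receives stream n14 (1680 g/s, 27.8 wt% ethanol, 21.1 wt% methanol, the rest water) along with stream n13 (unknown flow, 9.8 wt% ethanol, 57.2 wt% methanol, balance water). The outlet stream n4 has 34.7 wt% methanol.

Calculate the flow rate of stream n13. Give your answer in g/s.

1015 g/s

Let n13 be the unknown flow. Total out = 1680 + n13.
methanol balance: 354.48 + 0.572·n13 = 0.347·(1680 + n13)
(0.572 − 0.347)·n13 = 0.347×1680 − 354.48 = 228.48
n13 = 228.48 / 0.225 = 1015.5 g/s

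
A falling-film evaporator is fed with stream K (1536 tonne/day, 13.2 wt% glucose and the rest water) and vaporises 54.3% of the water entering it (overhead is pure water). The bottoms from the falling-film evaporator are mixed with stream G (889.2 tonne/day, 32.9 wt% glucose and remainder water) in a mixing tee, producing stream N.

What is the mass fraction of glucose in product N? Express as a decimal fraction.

Vapour removed = 0.543×0.868×1536 = 723.95 tonne/day; concentrate = 812.05 tonne/day.
glucose reaching the mixer = 202.75 (from concentrate) + 889.2×0.329 = 495.3 tonne/day.
Product flow = 812.05 + 889.2 = 1701.2 tonne/day; glucose fraction = 0.2911.

0.2911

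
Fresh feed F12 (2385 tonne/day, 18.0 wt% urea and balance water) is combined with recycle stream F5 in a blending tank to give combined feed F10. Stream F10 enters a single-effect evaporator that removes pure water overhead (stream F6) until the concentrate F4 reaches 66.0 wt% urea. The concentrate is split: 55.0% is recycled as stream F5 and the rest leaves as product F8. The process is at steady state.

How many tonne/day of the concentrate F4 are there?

Overall urea balance (none leaves overhead): urea in fresh feed = urea in product, i.e. 2385×0.180 = (1−0.550)·F4·0.660.
F4 = 429.3/(0.660×0.450) = 1445.5 tonne/day.

1445 tonne/day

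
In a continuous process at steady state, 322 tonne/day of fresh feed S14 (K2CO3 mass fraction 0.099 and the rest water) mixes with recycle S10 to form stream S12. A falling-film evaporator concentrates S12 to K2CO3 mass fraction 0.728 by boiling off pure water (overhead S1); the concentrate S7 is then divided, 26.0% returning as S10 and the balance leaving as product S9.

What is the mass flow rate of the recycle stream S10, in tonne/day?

Overall K2CO3 balance (none leaves overhead): K2CO3 in fresh feed = K2CO3 in product, i.e. 322×0.099 = (1−0.260)·S7·0.728.
S7 = 31.878/(0.728×0.740) = 59.174 tonne/day.
Recycle S10 = 0.260×59.174 = 15.385 tonne/day.

15.39 tonne/day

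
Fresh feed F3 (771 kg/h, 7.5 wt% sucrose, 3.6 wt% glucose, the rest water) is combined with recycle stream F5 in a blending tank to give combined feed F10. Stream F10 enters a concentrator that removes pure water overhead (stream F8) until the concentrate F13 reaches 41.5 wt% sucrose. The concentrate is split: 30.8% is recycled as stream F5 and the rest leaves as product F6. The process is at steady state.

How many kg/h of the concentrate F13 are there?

201.4 kg/h

Overall sucrose balance (none leaves overhead): sucrose in fresh feed = sucrose in product, i.e. 771×0.075 = (1−0.308)·F13·0.415.
F13 = 57.825/(0.415×0.692) = 201.35 kg/h.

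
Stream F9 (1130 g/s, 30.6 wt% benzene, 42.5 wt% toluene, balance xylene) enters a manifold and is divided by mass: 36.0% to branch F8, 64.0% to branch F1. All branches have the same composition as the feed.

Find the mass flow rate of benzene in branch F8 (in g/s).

124.5 g/s

Branch F8 total = 0.360×1130 = 406.8 g/s.
benzene in F8 = 0.306×406.8 = 124.48 g/s.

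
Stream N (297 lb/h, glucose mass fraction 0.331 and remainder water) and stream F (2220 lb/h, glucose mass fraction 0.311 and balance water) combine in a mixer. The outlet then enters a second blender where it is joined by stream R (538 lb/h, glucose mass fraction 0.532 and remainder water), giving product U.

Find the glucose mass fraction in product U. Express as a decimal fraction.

Overall, product flow = 3055 lb/h.
glucose in = 297×0.331 + 2220×0.311 + 538×0.532 = 1074.9 lb/h.
glucose fraction in U = 0.352.

0.352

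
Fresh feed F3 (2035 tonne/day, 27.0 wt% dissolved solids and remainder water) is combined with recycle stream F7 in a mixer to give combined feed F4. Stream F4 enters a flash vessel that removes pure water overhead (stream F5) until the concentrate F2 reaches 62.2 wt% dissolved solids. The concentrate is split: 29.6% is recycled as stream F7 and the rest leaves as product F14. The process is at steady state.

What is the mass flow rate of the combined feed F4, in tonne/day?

2406 tonne/day

Overall dissolved solids balance (none leaves overhead): dissolved solids in fresh feed = dissolved solids in product, i.e. 2035×0.270 = (1−0.296)·F2·0.622.
F2 = 549.45/(0.622×0.704) = 1254.8 tonne/day.
Recycle F7 = 0.296×1254.8 = 371.41 tonne/day.
Combined feed F4 = 2035 + 371.41 = 2406.4 tonne/day.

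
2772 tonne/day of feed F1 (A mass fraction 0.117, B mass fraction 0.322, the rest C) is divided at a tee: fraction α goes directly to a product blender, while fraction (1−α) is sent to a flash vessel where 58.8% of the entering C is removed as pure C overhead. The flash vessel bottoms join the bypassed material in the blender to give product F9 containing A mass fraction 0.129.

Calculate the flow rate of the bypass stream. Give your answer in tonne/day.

1990 tonne/day

All 2772×0.117 = 324.32 tonne/day of A reaches F9, so F9 = 324.32/0.129 = 2514.1 tonne/day and vapour = 257.86 tonne/day.
The evaporator receives (1−α)·2772 of feed at 0.561 C and removes 0.588 of that C:
0.588×0.561×(1−α)×2772 = 257.86
(1−α) = 257.86/914.39 = 0.2820;  α = 0.7180.
Bypass flow = 0.7180×2772 = 1990.3 tonne/day.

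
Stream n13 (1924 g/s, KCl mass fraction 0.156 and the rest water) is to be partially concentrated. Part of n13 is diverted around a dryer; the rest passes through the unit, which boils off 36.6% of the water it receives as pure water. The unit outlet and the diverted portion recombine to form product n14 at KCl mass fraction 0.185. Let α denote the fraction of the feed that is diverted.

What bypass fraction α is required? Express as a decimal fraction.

All 1924×0.156 = 300.14 g/s of KCl reaches n14, so n14 = 300.14/0.185 = 1622.4 g/s and vapour = 301.6 g/s.
The evaporator receives (1−α)·1924 of feed at 0.844 water and removes 0.366 of that water:
0.366×0.844×(1−α)×1924 = 301.6
(1−α) = 301.6/594.33 = 0.5075;  α = 0.4925.

0.493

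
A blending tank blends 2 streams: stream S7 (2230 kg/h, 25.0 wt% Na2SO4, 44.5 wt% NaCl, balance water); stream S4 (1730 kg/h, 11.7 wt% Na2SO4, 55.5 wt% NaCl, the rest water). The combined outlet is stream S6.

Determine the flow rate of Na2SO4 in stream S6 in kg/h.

Na2SO4 out = Na2SO4 in = 2230×0.250 + 1730×0.117 = 759.91 kg/h.

759.9 kg/h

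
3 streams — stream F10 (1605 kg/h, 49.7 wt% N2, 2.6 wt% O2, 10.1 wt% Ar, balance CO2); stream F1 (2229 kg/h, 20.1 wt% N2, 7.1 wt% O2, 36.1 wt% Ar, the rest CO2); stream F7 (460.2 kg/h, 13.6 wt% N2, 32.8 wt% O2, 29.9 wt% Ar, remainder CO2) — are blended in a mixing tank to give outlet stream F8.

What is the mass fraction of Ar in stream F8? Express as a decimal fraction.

Total flow out = 1605 + 2229 + 460.2 = 4294.2 kg/h.
Ar in = 1605×0.101 + 2229×0.361 + 460.2×0.299 = 1104.4 kg/h.
Ar mass fraction in F8 = 1104.4/4294.2 = 0.257.

0.257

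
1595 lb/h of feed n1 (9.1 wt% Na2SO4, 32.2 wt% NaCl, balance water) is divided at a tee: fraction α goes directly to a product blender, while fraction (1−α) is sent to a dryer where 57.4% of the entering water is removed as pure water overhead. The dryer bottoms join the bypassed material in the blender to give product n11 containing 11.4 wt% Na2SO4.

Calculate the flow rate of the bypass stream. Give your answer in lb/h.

All 1595×0.091 = 145.15 lb/h of Na2SO4 reaches n11, so n11 = 145.15/0.114 = 1273.2 lb/h and vapour = 321.8 lb/h.
The evaporator receives (1−α)·1595 of feed at 0.587 water and removes 0.574 of that water:
0.574×0.587×(1−α)×1595 = 321.8
(1−α) = 321.8/537.42 = 0.5988;  α = 0.4012.
Bypass flow = 0.4012×1595 = 639.93 lb/h.

639.9 lb/h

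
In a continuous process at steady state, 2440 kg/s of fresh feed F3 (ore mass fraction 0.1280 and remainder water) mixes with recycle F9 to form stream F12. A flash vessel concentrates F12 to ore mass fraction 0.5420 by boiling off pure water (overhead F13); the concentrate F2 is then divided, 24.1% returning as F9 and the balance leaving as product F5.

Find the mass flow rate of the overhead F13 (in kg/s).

Overall ore balance (none leaves overhead): ore in fresh feed = ore in product, i.e. 2440×0.128 = (1−0.241)·F2·0.542.
F2 = 312.32/(0.542×0.759) = 759.2 kg/s.
Recycle F9 = 0.241×759.2 = 182.97 kg/s.
Combined feed F12 = 2440 + 182.97 = 2623 kg/s.
Overhead F13 = F12 − F2 = 2623 − 759.2 = 1863.8 kg/s.

1864 kg/s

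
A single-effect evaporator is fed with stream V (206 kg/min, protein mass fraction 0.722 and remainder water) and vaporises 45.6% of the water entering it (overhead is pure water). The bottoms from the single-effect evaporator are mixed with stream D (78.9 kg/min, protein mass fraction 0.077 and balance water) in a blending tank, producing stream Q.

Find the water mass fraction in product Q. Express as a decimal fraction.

0.402

Vapour removed = 0.456×0.278×206 = 26.114 kg/min; concentrate = 179.89 kg/min.
water reaching the mixer = 31.154 (from concentrate) + 78.9×0.923 = 103.98 kg/min.
Product flow = 179.89 + 78.9 = 258.79 kg/min; water fraction = 0.402.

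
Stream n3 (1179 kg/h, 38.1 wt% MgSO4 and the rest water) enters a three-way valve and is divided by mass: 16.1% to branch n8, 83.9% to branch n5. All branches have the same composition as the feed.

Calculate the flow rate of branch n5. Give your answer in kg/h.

Branch n5 flow = 0.839×1179 = 989.18 kg/h.

989.2 kg/h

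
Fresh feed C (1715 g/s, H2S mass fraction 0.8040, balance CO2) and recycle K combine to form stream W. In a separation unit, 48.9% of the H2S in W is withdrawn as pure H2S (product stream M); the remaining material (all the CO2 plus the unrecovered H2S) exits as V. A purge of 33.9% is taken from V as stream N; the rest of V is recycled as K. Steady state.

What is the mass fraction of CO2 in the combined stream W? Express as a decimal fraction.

CO2 enters only via C and leaves only via the purge: 1715×0.196 = 0.339×(CO2 in V), and the separation unit passes all CO2, so CO2 in W = CO2 in V = 991.56 g/s.
H2S in W: m_A = 1715×0.804 + (1−0.339)·(1−0.489)·m_A, so m_A = 1378.9/0.6622 = 2082.1 g/s.
W = 2082.1 + 991.56 = 3073.7 g/s.
CO2 fraction in W = 991.56/3073.7 = 0.3226.

0.3226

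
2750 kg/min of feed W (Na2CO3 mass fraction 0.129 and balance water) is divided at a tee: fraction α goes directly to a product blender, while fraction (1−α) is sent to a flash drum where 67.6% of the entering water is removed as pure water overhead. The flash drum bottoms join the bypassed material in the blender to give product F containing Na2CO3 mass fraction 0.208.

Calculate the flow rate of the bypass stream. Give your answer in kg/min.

976.1 kg/min

All 2750×0.129 = 354.75 kg/min of Na2CO3 reaches F, so F = 354.75/0.208 = 1705.5 kg/min and vapour = 1044.5 kg/min.
The evaporator receives (1−α)·2750 of feed at 0.871 water and removes 0.676 of that water:
0.676×0.871×(1−α)×2750 = 1044.5
(1−α) = 1044.5/1619.2 = 0.6451;  α = 0.3549.
Bypass flow = 0.3549×2750 = 976.09 kg/min.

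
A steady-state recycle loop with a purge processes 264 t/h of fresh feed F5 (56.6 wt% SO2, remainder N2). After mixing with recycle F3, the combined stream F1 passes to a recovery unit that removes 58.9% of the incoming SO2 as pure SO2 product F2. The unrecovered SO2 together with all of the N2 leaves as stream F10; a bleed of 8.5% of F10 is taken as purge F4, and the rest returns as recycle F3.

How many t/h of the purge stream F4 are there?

N2 enters only via F5 and leaves only via the purge: 264×0.434 = 0.085×(N2 in F10), and the recovery unit passes all N2, so N2 in F1 = N2 in F10 = 1348 t/h.
SO2 in F1: m_A = 264×0.566 + (1−0.085)·(1−0.589)·m_A, so m_A = 149.42/0.6239 = 239.49 t/h.
F10 = (1−0.589)×239.49 + 1348 = 1446.4 t/h.
Purge F4 = 0.085×1446.4 = 122.94 t/h.

122.9 t/h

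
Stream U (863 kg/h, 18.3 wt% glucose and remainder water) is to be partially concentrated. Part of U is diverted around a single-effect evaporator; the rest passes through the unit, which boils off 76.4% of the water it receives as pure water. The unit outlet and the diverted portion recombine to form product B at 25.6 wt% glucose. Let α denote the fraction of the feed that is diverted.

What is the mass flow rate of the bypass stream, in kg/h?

All 863×0.183 = 157.93 kg/h of glucose reaches B, so B = 157.93/0.256 = 616.91 kg/h and vapour = 246.09 kg/h.
The evaporator receives (1−α)·863 of feed at 0.817 water and removes 0.764 of that water:
0.764×0.817×(1−α)×863 = 246.09
(1−α) = 246.09/538.67 = 0.4568;  α = 0.5432.
Bypass flow = 0.5432×863 = 468.74 kg/h.

468.7 kg/h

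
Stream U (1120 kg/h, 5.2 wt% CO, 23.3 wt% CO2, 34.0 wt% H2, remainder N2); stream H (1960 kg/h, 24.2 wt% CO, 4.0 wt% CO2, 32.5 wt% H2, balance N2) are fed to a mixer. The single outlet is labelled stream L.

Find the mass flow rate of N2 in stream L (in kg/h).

N2 out = N2 in = 1120×0.375 + 1960×0.393 = 1190.3 kg/h.

1190 kg/h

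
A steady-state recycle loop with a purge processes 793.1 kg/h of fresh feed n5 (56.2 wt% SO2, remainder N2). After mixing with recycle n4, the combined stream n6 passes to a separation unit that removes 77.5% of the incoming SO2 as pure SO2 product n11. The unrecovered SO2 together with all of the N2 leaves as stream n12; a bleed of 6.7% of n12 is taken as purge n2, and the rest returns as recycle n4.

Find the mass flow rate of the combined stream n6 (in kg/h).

N2 enters only via n5 and leaves only via the purge: 793.1×0.438 = 0.067×(N2 in n12), and the separation unit passes all N2, so N2 in n6 = N2 in n12 = 5184.7 kg/h.
SO2 in n6: m_A = 793.1×0.562 + (1−0.067)·(1−0.775)·m_A, so m_A = 445.72/0.7901 = 564.15 kg/h.
n6 = 564.15 + 5184.7 = 5748.9 kg/h.

5749 kg/h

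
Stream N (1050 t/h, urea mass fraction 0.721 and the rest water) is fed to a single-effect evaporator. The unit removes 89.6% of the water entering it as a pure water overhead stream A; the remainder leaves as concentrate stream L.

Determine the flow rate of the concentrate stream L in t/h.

787.5 t/h

water entering = 1050×0.279 = 292.95 t/h; overhead removed = 0.896×292.95 = 262.48 t/h.
Concentrate = 1050 − 262.48 = 787.52 t/h.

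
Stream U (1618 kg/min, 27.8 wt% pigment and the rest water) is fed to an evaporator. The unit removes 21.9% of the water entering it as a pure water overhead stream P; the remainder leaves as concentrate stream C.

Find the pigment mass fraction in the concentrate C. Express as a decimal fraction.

pigment is not removed: 1618×0.278 = 449.8 kg/min of pigment enters C.
water entering = 1618×0.722 = 1168.2 kg/min; overhead removed = 0.219×1168.2 = 255.83 kg/min.
Concentrate = 1618 − 255.83 = 1362.2 kg/min.
Mass fraction = 449.8/1362.2 = 0.3302.

0.3302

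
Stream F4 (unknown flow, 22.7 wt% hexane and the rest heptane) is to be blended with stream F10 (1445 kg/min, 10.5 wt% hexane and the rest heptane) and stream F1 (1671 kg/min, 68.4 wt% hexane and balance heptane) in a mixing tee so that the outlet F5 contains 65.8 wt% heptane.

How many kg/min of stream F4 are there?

1991 kg/min

Let F4 be the unknown flow. Total out = 3116 + F4.
heptane balance: 1821.3 + 0.773·F4 = 0.658·(3116 + F4)
(0.773 − 0.658)·F4 = 0.658×3116 − 1821.3 = 229.02
F4 = 229.02 / 0.115 = 1991.5 kg/min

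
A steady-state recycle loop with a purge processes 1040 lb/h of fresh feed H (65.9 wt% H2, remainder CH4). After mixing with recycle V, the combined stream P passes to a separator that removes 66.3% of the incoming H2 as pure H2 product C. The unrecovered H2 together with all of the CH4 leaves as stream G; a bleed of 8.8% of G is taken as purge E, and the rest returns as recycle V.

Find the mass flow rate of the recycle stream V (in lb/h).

3979 lb/h

CH4 enters only via H and leaves only via the purge: 1040×0.341 = 0.088×(CH4 in G), and the separator passes all CH4, so CH4 in P = CH4 in G = 4030 lb/h.
H2 in P: m_A = 1040×0.659 + (1−0.088)·(1−0.663)·m_A, so m_A = 685.36/0.6927 = 989.47 lb/h.
G = (1−0.663)×989.47 + 4030 = 4363.5 lb/h.
Recycle V = (1−0.088)×4363.5 = 3979.5 lb/h.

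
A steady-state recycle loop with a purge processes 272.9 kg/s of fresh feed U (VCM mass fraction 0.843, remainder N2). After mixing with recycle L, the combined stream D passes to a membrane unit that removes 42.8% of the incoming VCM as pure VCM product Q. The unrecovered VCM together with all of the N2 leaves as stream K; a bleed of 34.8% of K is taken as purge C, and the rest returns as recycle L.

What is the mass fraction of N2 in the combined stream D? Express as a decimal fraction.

0.251

N2 enters only via U and leaves only via the purge: 272.9×0.157 = 0.348×(N2 in K), and the membrane unit passes all N2, so N2 in D = N2 in K = 123.12 kg/s.
VCM in D: m_A = 272.9×0.843 + (1−0.348)·(1−0.428)·m_A, so m_A = 230.05/0.6271 = 366.88 kg/s.
D = 366.88 + 123.12 = 490 kg/s.
N2 fraction in D = 123.12/490 = 0.251.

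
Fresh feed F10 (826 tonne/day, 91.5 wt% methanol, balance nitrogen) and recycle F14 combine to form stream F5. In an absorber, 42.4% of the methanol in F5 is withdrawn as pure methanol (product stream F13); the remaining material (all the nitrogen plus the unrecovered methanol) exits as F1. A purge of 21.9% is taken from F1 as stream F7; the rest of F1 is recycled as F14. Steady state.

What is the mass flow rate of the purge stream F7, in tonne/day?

243.5 tonne/day

nitrogen enters only via F10 and leaves only via the purge: 826×0.085 = 0.219×(nitrogen in F1), and the absorber passes all nitrogen, so nitrogen in F5 = nitrogen in F1 = 320.59 tonne/day.
methanol in F5: m_A = 826×0.915 + (1−0.219)·(1−0.424)·m_A, so m_A = 755.79/0.5501 = 1373.8 tonne/day.
F1 = (1−0.424)×1373.8 + 320.59 = 1111.9 tonne/day.
Purge F7 = 0.219×1111.9 = 243.51 tonne/day.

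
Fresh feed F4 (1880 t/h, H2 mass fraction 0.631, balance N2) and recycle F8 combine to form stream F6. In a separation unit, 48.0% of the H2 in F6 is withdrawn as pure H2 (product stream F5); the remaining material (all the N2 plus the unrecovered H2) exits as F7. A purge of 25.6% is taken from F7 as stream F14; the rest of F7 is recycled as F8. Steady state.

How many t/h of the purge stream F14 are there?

951.3 t/h

N2 enters only via F4 and leaves only via the purge: 1880×0.369 = 0.256×(N2 in F7), and the separation unit passes all N2, so N2 in F6 = N2 in F7 = 2709.8 t/h.
H2 in F6: m_A = 1880×0.631 + (1−0.256)·(1−0.480)·m_A, so m_A = 1186.3/0.6131 = 1934.8 t/h.
F7 = (1−0.480)×1934.8 + 2709.8 = 3716 t/h.
Purge F14 = 0.256×3716 = 951.28 t/h.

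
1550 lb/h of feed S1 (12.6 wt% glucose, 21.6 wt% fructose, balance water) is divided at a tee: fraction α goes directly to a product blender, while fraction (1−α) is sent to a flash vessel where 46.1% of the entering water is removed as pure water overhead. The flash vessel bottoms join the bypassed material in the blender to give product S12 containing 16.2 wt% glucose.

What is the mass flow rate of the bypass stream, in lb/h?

All 1550×0.126 = 195.3 lb/h of glucose reaches S12, so S12 = 195.3/0.162 = 1205.6 lb/h and vapour = 344.44 lb/h.
The evaporator receives (1−α)·1550 of feed at 0.658 water and removes 0.461 of that water:
0.461×0.658×(1−α)×1550 = 344.44
(1−α) = 344.44/470.17 = 0.7326;  α = 0.2674.
Bypass flow = 0.2674×1550 = 414.49 lb/h.

414.5 lb/h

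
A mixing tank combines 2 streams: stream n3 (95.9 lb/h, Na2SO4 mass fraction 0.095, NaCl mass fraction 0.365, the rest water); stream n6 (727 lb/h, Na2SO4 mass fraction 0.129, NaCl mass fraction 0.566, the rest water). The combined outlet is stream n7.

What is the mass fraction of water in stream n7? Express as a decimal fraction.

Total flow out = 95.9 + 727 = 822.9 lb/h.
water in = 95.9×0.540 + 727×0.305 = 273.52 lb/h.
water mass fraction in n7 = 273.52/822.9 = 0.332.

0.332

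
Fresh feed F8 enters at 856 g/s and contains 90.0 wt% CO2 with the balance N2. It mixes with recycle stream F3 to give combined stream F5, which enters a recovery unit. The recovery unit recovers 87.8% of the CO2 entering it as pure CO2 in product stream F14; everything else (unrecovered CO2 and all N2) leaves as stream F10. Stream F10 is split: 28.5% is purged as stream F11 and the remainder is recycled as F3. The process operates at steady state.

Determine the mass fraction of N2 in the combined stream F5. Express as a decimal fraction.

N2 enters only via F8 and leaves only via the purge: 856×0.100 = 0.285×(N2 in F10), and the recovery unit passes all N2, so N2 in F5 = N2 in F10 = 300.35 g/s.
CO2 in F5: m_A = 856×0.900 + (1−0.285)·(1−0.878)·m_A, so m_A = 770.4/0.9128 = 844.02 g/s.
F5 = 844.02 + 300.35 = 1144.4 g/s.
N2 fraction in F5 = 300.35/1144.4 = 0.2625.

0.2625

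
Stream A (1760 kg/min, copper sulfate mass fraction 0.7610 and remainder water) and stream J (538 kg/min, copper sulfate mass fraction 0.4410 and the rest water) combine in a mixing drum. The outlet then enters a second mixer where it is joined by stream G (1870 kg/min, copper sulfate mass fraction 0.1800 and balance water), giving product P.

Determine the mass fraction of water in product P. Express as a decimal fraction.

Overall, product flow = 4168 kg/min.
water in = 1760×0.239 + 538×0.559 + 1870×0.820 = 2254.8 kg/min.
water fraction in P = 0.5410.

0.5410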